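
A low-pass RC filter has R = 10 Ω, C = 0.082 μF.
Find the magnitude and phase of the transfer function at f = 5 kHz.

Step 1 — Angular frequency: ω = 2π·5000 = 3.142e+04 rad/s.
Step 2 — Transfer function: H(jω) = 1/(1 + jωRC).
Step 3 — Denominator: 1 + jωRC = 1 + j·3.142e+04·10·8.2e-08 = 1 + j0.02576.
Step 4 — H = 0.9993 - j0.02574.
Step 5 — Magnitude: |H| = 0.9997 (-0.0 dB); phase: φ = -1.5°.

|H| = 0.9997 (-0.0 dB), φ = -1.5°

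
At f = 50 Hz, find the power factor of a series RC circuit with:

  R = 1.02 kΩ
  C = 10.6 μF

Step 1 — Angular frequency: ω = 2π·f = 2π·50 = 314.2 rad/s.
Step 2 — Component impedances:
  R: Z = R = 1020 Ω
  C: Z = 1/(jωC) = -j/(ω·C) = 0 - j300.3 Ω
Step 3 — Series combination: Z_total = R + C = 1020 - j300.3 Ω = 1063∠-16.4° Ω.
Step 4 — Power factor: PF = cos(φ) = Re(Z)/|Z| = 1020/1063.3 = 0.9593.
Step 5 — Type: Im(Z) = -300.3 ⇒ leading (phase φ = -16.4°).

PF = 0.9593 (leading, φ = -16.4°)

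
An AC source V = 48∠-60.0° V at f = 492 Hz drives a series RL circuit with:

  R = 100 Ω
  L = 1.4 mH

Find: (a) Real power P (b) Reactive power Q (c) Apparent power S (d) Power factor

Step 1 — Angular frequency: ω = 2π·f = 2π·492 = 3091 rad/s.
Step 2 — Component impedances:
  R: Z = R = 100 Ω
  L: Z = jωL = j·3091·0.0014 = 0 + j4.328 Ω
Step 3 — Series combination: Z_total = R + L = 100 + j4.328 Ω = 100.1∠2.5° Ω.
Step 4 — Source phasor: V = 48∠-60.0° V = 24 - j41.57 V.
Step 5 — Current: I = V / Z = 0.2216 - j0.4253 A = 0.4796∠-62.5° A.
Step 6 — Complex power: S = V·I* = 23 + j0.9953 VA.
Step 7 — Real power: P = Re(S) = 23 W.
Step 8 — Reactive power: Q = Im(S) = 0.9953 VAR.
Step 9 — Apparent power: |S| = 23.02 VA.
Step 10 — Power factor: PF = P/|S| = 0.9991 (lagging).

(a) P = 23 W  (b) Q = 0.9953 VAR  (c) S = 23.02 VA  (d) PF = 0.9991 (lagging)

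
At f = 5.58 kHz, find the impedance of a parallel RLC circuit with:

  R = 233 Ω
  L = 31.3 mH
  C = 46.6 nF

Step 1 — Angular frequency: ω = 2π·f = 2π·5580 = 3.506e+04 rad/s.
Step 2 — Component impedances:
  R: Z = R = 233 Ω
  L: Z = jωL = j·3.506e+04·0.0313 = 0 + j1097 Ω
  C: Z = 1/(jωC) = -j/(ω·C) = 0 - j612.1 Ω
Step 3 — Parallel combination: 1/Z_total = 1/R + 1/L + 1/C; Z_total = 226.6 - j38.15 Ω = 229.8∠-9.6° Ω.

Z = 226.6 - j38.15 Ω = 229.8∠-9.6° Ω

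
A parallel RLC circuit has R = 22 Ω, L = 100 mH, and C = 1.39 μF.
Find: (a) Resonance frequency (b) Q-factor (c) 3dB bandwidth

Step 1 — Resonance: ω₀ = 1/√(LC) = 1/√(0.1·1.39e-06) = 2682 rad/s.
Step 2 — f₀ = ω₀/(2π) = 426.9 Hz.
Step 3 — Parallel Q: Q = R/(ω₀L) = 22/(2682·0.1) = 0.08202.
Step 4 — Bandwidth: Δω = ω₀/Q = 3.27e+04 rad/s; BW = Δω/(2π) = 5205 Hz.

(a) f₀ = 426.9 Hz  (b) Q = 0.08202  (c) BW = 5205 Hz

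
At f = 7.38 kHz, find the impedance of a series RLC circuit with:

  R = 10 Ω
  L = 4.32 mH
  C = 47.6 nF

Step 1 — Angular frequency: ω = 2π·f = 2π·7380 = 4.637e+04 rad/s.
Step 2 — Component impedances:
  R: Z = R = 10 Ω
  L: Z = jωL = j·4.637e+04·0.00432 = 0 + j200.3 Ω
  C: Z = 1/(jωC) = -j/(ω·C) = 0 - j453.1 Ω
Step 3 — Series combination: Z_total = R + L + C = 10 - j252.7 Ω = 252.9∠-87.7° Ω.

Z = 10 - j252.7 Ω = 252.9∠-87.7° Ω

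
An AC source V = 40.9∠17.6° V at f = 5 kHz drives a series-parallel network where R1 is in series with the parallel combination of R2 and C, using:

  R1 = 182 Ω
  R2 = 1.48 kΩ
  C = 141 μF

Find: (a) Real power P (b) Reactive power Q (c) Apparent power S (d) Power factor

Step 1 — Angular frequency: ω = 2π·f = 2π·5000 = 3.142e+04 rad/s.
Step 2 — Component impedances:
  R1: Z = R = 182 Ω
  R2: Z = R = 1480 Ω
  C: Z = 1/(jωC) = -j/(ω·C) = 0 - j0.2258 Ω
Step 3 — Parallel branch: R2 || C = 1/(1/R2 + 1/C) = 3.444e-05 - j0.2258 Ω.
Step 4 — Series with R1: Z_total = R1 + (R2 || C) = 182 - j0.2258 Ω = 182∠-0.1° Ω.
Step 5 — Source phasor: V = 40.9∠17.6° V = 38.99 + j12.37 V.
Step 6 — Current: I = V / Z = 0.2141 + j0.06822 A = 0.2247∠17.7° A.
Step 7 — Complex power: S = V·I* = 9.191 - j0.0114 VA.
Step 8 — Real power: P = Re(S) = 9.191 W.
Step 9 — Reactive power: Q = Im(S) = -0.0114 VAR.
Step 10 — Apparent power: |S| = 9.191 VA.
Step 11 — Power factor: PF = P/|S| = 1 (leading).

(a) P = 9.191 W  (b) Q = -0.0114 VAR  (c) S = 9.191 VA  (d) PF = 1 (leading)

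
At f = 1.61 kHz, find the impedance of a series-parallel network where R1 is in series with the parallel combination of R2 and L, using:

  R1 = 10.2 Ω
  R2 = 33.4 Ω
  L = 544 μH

Step 1 — Angular frequency: ω = 2π·f = 2π·1610 = 1.012e+04 rad/s.
Step 2 — Component impedances:
  R1: Z = R = 10.2 Ω
  R2: Z = R = 33.4 Ω
  L: Z = jωL = j·1.012e+04·0.000544 = 0 + j5.503 Ω
Step 3 — Parallel branch: R2 || L = 1/(1/R2 + 1/L) = 0.8827 + j5.358 Ω.
Step 4 — Series with R1: Z_total = R1 + (R2 || L) = 11.08 + j5.358 Ω = 12.31∠25.8° Ω.

Z = 11.08 + j5.358 Ω = 12.31∠25.8° Ω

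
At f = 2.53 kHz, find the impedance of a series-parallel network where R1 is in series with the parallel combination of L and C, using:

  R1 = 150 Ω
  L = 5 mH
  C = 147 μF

Step 1 — Angular frequency: ω = 2π·f = 2π·2530 = 1.59e+04 rad/s.
Step 2 — Component impedances:
  R1: Z = R = 150 Ω
  L: Z = jωL = j·1.59e+04·0.005 = 0 + j79.48 Ω
  C: Z = 1/(jωC) = -j/(ω·C) = 0 - j0.4279 Ω
Step 3 — Parallel branch: L || C = 1/(1/L + 1/C) = 0 - j0.4303 Ω.
Step 4 — Series with R1: Z_total = R1 + (L || C) = 150 - j0.4303 Ω = 150∠-0.2° Ω.

Z = 150 - j0.4303 Ω = 150∠-0.2° Ω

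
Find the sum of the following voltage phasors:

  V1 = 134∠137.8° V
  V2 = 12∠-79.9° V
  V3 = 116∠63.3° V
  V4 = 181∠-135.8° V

Step 1 — Convert each phasor to rectangular form:
  V1 = 134·(cos(137.8°) + j·sin(137.8°)) = -99.27 + j90.01 V
  V2 = 12·(cos(-79.9°) + j·sin(-79.9°)) = 2.104 - j11.81 V
  V3 = 116·(cos(63.3°) + j·sin(63.3°)) = 52.12 + j103.6 V
  V4 = 181·(cos(-135.8°) + j·sin(-135.8°)) = -129.8 - j126.2 V
Step 2 — Sum components: V_total = -174.8 + j55.64 V.
Step 3 — Convert to polar: |V_total| = 183.4 V, ∠V_total = 162.3°.

V_total = 183.4∠162.3° V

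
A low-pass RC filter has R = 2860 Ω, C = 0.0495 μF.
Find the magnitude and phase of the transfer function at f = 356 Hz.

Step 1 — Angular frequency: ω = 2π·356 = 2237 rad/s.
Step 2 — Transfer function: H(jω) = 1/(1 + jωRC).
Step 3 — Denominator: 1 + jωRC = 1 + j·2237·2860·4.95e-08 = 1 + j0.3167.
Step 4 — H = 0.9089 - j0.2878.
Step 5 — Magnitude: |H| = 0.9533 (-0.4 dB); phase: φ = -17.6°.

|H| = 0.9533 (-0.4 dB), φ = -17.6°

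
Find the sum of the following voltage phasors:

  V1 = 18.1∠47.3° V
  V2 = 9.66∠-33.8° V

Step 1 — Convert each phasor to rectangular form:
  V1 = 18.1·(cos(47.3°) + j·sin(47.3°)) = 12.27 + j13.3 V
  V2 = 9.66·(cos(-33.8°) + j·sin(-33.8°)) = 8.027 - j5.374 V
Step 2 — Sum components: V_total = 20.3 + j7.928 V.
Step 3 — Convert to polar: |V_total| = 21.8 V, ∠V_total = 21.3°.

V_total = 21.8∠21.3° V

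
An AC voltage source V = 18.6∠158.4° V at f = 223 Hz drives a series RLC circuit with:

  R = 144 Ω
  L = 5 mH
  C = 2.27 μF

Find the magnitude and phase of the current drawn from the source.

Step 1 — Angular frequency: ω = 2π·f = 2π·223 = 1401 rad/s.
Step 2 — Component impedances:
  R: Z = R = 144 Ω
  L: Z = jωL = j·1401·0.005 = 0 + j7.006 Ω
  C: Z = 1/(jωC) = -j/(ω·C) = 0 - j314.4 Ω
Step 3 — Series combination: Z_total = R + L + C = 144 - j307.4 Ω = 339.5∠-64.9° Ω.
Step 4 — Source phasor: V = 18.6∠158.4° V = -17.29 + j6.847 V.
Step 5 — Ohm's law: I = V / Z_total = (-17.29 + j6.847) / (144 - j307.4) = -0.03988 - j0.03758 A.
Step 6 — Convert to polar: |I| = 0.05479 A, ∠I = -136.7°.

I = 0.05479∠-136.7° A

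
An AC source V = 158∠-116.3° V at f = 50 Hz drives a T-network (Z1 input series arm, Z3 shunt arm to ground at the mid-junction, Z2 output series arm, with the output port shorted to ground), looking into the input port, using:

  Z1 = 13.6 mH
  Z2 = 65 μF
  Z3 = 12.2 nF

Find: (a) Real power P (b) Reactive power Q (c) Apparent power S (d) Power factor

Step 1 — Angular frequency: ω = 2π·f = 2π·50 = 314.2 rad/s.
Step 2 — Component impedances:
  Z1: Z = jωL = j·314.2·0.0136 = 0 + j4.273 Ω
  Z2: Z = 1/(jωC) = -j/(ω·C) = 0 - j48.97 Ω
  Z3: Z = 1/(jωC) = -j/(ω·C) = 0 - j2.609e+05 Ω
Step 3 — With the output port shorted to ground, the output series arm Z2 runs from the junction to ground; the shunt arm Z3 also runs from the junction to ground. They appear in parallel: Z3 || Z2 = 0 - j48.96 Ω.
Step 4 — Series with input arm Z1: Z_in = Z1 + (Z3 || Z2) = 0 - j44.69 Ω = 44.69∠-90.0° Ω.
Step 5 — Source phasor: V = 158∠-116.3° V = -70.01 - j141.6 V.
Step 6 — Current: I = V / Z = 3.17 - j1.566 A = 3.536∠-26.3° A.
Step 7 — Complex power: S = V·I* = 0 - j558.6 VA.
Step 8 — Real power: P = Re(S) = 0 W.
Step 9 — Reactive power: Q = Im(S) = -558.6 VAR.
Step 10 — Apparent power: |S| = 558.6 VA.
Step 11 — Power factor: PF = P/|S| = 0 (leading).

(a) P = 0 W  (b) Q = -558.6 VAR  (c) S = 558.6 VA  (d) PF = 0 (leading)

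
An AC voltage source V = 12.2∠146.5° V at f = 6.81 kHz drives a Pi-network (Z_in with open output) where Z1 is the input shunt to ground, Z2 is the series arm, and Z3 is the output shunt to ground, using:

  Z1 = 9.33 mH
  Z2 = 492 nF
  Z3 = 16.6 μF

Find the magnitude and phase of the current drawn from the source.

Step 1 — Angular frequency: ω = 2π·f = 2π·6810 = 4.279e+04 rad/s.
Step 2 — Component impedances:
  Z1: Z = jωL = j·4.279e+04·0.00933 = 0 + j399.2 Ω
  Z2: Z = 1/(jωC) = -j/(ω·C) = 0 - j47.5 Ω
  Z3: Z = 1/(jωC) = -j/(ω·C) = 0 - j1.408 Ω
Step 3 — With open output, the series arm Z2 and the output shunt Z3 appear in series to ground: Z2 + Z3 = 0 - j48.91 Ω.
Step 4 — Parallel with input shunt Z1: Z_in = Z1 || (Z2 + Z3) = 0 - j55.74 Ω = 55.74∠-90.0° Ω.
Step 5 — Source phasor: V = 12.2∠146.5° V = -10.17 + j6.734 V.
Step 6 — Ohm's law: I = V / Z_total = (-10.17 + j6.734) / (0 - j55.74) = -0.1208 - j0.1825 A.
Step 7 — Convert to polar: |I| = 0.2189 A, ∠I = -123.5°.

I = 0.2189∠-123.5° A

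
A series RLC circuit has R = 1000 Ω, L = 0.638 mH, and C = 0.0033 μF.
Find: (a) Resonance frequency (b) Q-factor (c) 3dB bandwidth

Step 1 — Resonance: ω₀ = 1/√(LC) = 1/√(0.000638·3.3e-09) = 6.892e+05 rad/s.
Step 2 — f₀ = ω₀/(2π) = 1.097e+05 Hz.
Step 3 — Series Q: Q = ω₀L/R = 6.892e+05·0.000638/1000 = 0.4397.
Step 4 — Bandwidth: Δω = ω₀/Q = 1.567e+06 rad/s; BW = Δω/(2π) = 2.495e+05 Hz.

(a) f₀ = 1.097e+05 Hz  (b) Q = 0.4397  (c) BW = 2.495e+05 Hz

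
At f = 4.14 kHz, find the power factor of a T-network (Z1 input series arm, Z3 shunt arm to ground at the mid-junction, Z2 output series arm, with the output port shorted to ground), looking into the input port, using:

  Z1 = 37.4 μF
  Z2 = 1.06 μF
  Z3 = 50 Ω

Step 1 — Angular frequency: ω = 2π·f = 2π·4140 = 2.601e+04 rad/s.
Step 2 — Component impedances:
  Z1: Z = 1/(jωC) = -j/(ω·C) = 0 - j1.028 Ω
  Z2: Z = 1/(jωC) = -j/(ω·C) = 0 - j36.27 Ω
  Z3: Z = R = 50 Ω
Step 3 — With the output port shorted to ground, the output series arm Z2 runs from the junction to ground; the shunt arm Z3 also runs from the junction to ground. They appear in parallel: Z3 || Z2 = 17.24 - j23.76 Ω.
Step 4 — Series with input arm Z1: Z_in = Z1 + (Z3 || Z2) = 17.24 - j24.79 Ω = 30.2∠-55.2° Ω.
Step 5 — Power factor: PF = cos(φ) = Re(Z)/|Z| = 17.24/30.2 = 0.5709.
Step 6 — Type: Im(Z) = -24.79 ⇒ leading (phase φ = -55.2°).

PF = 0.5709 (leading, φ = -55.2°)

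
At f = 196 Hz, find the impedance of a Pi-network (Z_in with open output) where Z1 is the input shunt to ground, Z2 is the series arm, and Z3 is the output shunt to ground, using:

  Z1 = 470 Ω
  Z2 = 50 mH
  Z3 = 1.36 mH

Step 1 — Angular frequency: ω = 2π·f = 2π·196 = 1232 rad/s.
Step 2 — Component impedances:
  Z1: Z = R = 470 Ω
  Z2: Z = jωL = j·1232·0.05 = 0 + j61.58 Ω
  Z3: Z = jωL = j·1232·0.00136 = 0 + j1.675 Ω
Step 3 — With open output, the series arm Z2 and the output shunt Z3 appear in series to ground: Z2 + Z3 = 0 + j63.25 Ω.
Step 4 — Parallel with input shunt Z1: Z_in = Z1 || (Z2 + Z3) = 8.36 + j62.12 Ω = 62.68∠82.3° Ω.

Z = 8.36 + j62.12 Ω = 62.68∠82.3° Ω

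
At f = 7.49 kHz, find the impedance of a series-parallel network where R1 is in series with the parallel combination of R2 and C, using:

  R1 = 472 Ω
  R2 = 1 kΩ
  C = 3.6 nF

Step 1 — Angular frequency: ω = 2π·f = 2π·7490 = 4.706e+04 rad/s.
Step 2 — Component impedances:
  R1: Z = R = 472 Ω
  R2: Z = R = 1000 Ω
  C: Z = 1/(jωC) = -j/(ω·C) = 0 - j5902 Ω
Step 3 — Parallel branch: R2 || C = 1/(1/R2 + 1/C) = 972.1 - j164.7 Ω.
Step 4 — Series with R1: Z_total = R1 + (R2 || C) = 1444 - j164.7 Ω = 1453∠-6.5° Ω.

Z = 1444 - j164.7 Ω = 1453∠-6.5° Ω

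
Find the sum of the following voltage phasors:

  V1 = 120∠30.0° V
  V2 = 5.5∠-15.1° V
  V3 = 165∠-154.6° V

Step 1 — Convert each phasor to rectangular form:
  V1 = 120·(cos(30.0°) + j·sin(30.0°)) = 103.9 + j60 V
  V2 = 5.5·(cos(-15.1°) + j·sin(-15.1°)) = 5.31 - j1.433 V
  V3 = 165·(cos(-154.6°) + j·sin(-154.6°)) = -149.1 - j70.77 V
Step 2 — Sum components: V_total = -39.82 - j12.21 V.
Step 3 — Convert to polar: |V_total| = 41.65 V, ∠V_total = -163.0°.

V_total = 41.65∠-163.0° V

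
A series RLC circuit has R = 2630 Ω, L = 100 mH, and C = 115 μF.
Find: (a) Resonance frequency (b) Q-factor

Step 1 — Resonance condition Im(Z)=0 gives ω₀ = 1/√(LC).
Step 2 — ω₀ = 1/√(0.1·0.000115) = 294.9 rad/s.
Step 3 — f₀ = ω₀/(2π) = 46.93 Hz.
Step 4 — Series Q: Q = ω₀L/R = 294.9·0.1/2630 = 0.01121.

(a) f₀ = 46.93 Hz  (b) Q = 0.01121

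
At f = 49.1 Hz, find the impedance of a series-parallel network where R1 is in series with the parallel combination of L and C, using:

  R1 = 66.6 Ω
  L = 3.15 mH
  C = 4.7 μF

Step 1 — Angular frequency: ω = 2π·f = 2π·49.1 = 308.5 rad/s.
Step 2 — Component impedances:
  R1: Z = R = 66.6 Ω
  L: Z = jωL = j·308.5·0.00315 = 0 + j0.9718 Ω
  C: Z = 1/(jωC) = -j/(ω·C) = 0 - j689.7 Ω
Step 3 — Parallel branch: L || C = 1/(1/L + 1/C) = 0 + j0.9732 Ω.
Step 4 — Series with R1: Z_total = R1 + (L || C) = 66.6 + j0.9732 Ω = 66.61∠0.8° Ω.

Z = 66.6 + j0.9732 Ω = 66.61∠0.8° Ω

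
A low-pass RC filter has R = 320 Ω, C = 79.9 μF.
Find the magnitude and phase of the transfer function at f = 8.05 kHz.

Step 1 — Angular frequency: ω = 2π·8050 = 5.058e+04 rad/s.
Step 2 — Transfer function: H(jω) = 1/(1 + jωRC).
Step 3 — Denominator: 1 + jωRC = 1 + j·5.058e+04·320·7.99e-05 = 1 + j1293.
Step 4 — H = 5.979e-07 - j0.0007733.
Step 5 — Magnitude: |H| = 0.0007733 (-62.2 dB); phase: φ = -90.0°.

|H| = 0.0007733 (-62.2 dB), φ = -90.0°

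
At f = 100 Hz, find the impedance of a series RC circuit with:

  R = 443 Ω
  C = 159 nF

Step 1 — Angular frequency: ω = 2π·f = 2π·100 = 628.3 rad/s.
Step 2 — Component impedances:
  R: Z = R = 443 Ω
  C: Z = 1/(jωC) = -j/(ω·C) = 0 - j1.001e+04 Ω
Step 3 — Series combination: Z_total = R + C = 443 - j1.001e+04 Ω = 1.002e+04∠-87.5° Ω.

Z = 443 - j1.001e+04 Ω = 1.002e+04∠-87.5° Ω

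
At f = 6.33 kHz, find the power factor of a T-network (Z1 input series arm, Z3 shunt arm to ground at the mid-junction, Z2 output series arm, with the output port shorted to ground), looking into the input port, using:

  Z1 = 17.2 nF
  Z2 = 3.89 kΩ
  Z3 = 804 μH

Step 1 — Angular frequency: ω = 2π·f = 2π·6330 = 3.977e+04 rad/s.
Step 2 — Component impedances:
  Z1: Z = 1/(jωC) = -j/(ω·C) = 0 - j1462 Ω
  Z2: Z = R = 3890 Ω
  Z3: Z = jωL = j·3.977e+04·0.000804 = 0 + j31.98 Ω
Step 3 — With the output port shorted to ground, the output series arm Z2 runs from the junction to ground; the shunt arm Z3 also runs from the junction to ground. They appear in parallel: Z3 || Z2 = 0.2628 + j31.97 Ω.
Step 4 — Series with input arm Z1: Z_in = Z1 + (Z3 || Z2) = 0.2628 - j1430 Ω = 1430∠-90.0° Ω.
Step 5 — Power factor: PF = cos(φ) = Re(Z)/|Z| = 0.2628/1430 = 0.0001838.
Step 6 — Type: Im(Z) = -1430 ⇒ leading (phase φ = -90.0°).

PF = 0.0001838 (leading, φ = -90.0°)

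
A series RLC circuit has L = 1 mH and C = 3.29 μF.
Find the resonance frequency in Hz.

Step 1 — Resonance condition Im(Z)=0 gives ω₀ = 1/√(LC).
Step 2 — ω₀ = 1/√(0.001·3.29e-06) = 1.743e+04 rad/s.
Step 3 — f₀ = ω₀/(2π) = 2775 Hz.

f₀ = 2775 Hz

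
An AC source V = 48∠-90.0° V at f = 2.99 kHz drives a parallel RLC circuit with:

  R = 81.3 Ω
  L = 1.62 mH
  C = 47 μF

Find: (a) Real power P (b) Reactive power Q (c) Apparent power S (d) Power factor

Step 1 — Angular frequency: ω = 2π·f = 2π·2990 = 1.879e+04 rad/s.
Step 2 — Component impedances:
  R: Z = R = 81.3 Ω
  L: Z = jωL = j·1.879e+04·0.00162 = 0 + j30.43 Ω
  C: Z = 1/(jωC) = -j/(ω·C) = 0 - j1.133 Ω
Step 3 — Parallel combination: 1/Z_total = 1/R + 1/L + 1/C; Z_total = 0.01702 - j1.176 Ω = 1.176∠-89.2° Ω.
Step 4 — Source phasor: V = 48∠-90.0° V = 0 - j48 V.
Step 5 — Current: I = V / Z = 40.81 - j0.5904 A = 40.81∠-0.8° A.
Step 6 — Complex power: S = V·I* = 28.34 - j1959 VA.
Step 7 — Real power: P = Re(S) = 28.34 W.
Step 8 — Reactive power: Q = Im(S) = -1959 VAR.
Step 9 — Apparent power: |S| = 1959 VA.
Step 10 — Power factor: PF = P/|S| = 0.01447 (leading).

(a) P = 28.34 W  (b) Q = -1959 VAR  (c) S = 1959 VA  (d) PF = 0.01447 (leading)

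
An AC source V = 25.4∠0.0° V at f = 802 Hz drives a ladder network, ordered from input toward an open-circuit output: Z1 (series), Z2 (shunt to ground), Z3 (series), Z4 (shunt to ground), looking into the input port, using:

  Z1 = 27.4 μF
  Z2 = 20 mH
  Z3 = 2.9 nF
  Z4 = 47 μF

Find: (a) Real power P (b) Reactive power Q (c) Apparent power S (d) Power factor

Step 1 — Angular frequency: ω = 2π·f = 2π·802 = 5039 rad/s.
Step 2 — Component impedances:
  Z1: Z = 1/(jωC) = -j/(ω·C) = 0 - j7.243 Ω
  Z2: Z = jωL = j·5039·0.02 = 0 + j100.8 Ω
  Z3: Z = 1/(jωC) = -j/(ω·C) = 0 - j6.843e+04 Ω
  Z4: Z = 1/(jωC) = -j/(ω·C) = 0 - j4.222 Ω
Step 3 — Ladder network (open output): work backward from the far end, alternating series and parallel combinations. Z_in = 0 + j93.69 Ω = 93.69∠90.0° Ω.
Step 4 — Source phasor: V = 25.4∠0.0° V = 25.4 V.
Step 5 — Current: I = V / Z = 0 - j0.2711 A = 0.2711∠-90.0° A.
Step 6 — Complex power: S = V·I* = 0 + j6.886 VA.
Step 7 — Real power: P = Re(S) = 0 W.
Step 8 — Reactive power: Q = Im(S) = 6.886 VAR.
Step 9 — Apparent power: |S| = 6.886 VA.
Step 10 — Power factor: PF = P/|S| = 0 (lagging).

(a) P = 0 W  (b) Q = 6.886 VAR  (c) S = 6.886 VA  (d) PF = 0 (lagging)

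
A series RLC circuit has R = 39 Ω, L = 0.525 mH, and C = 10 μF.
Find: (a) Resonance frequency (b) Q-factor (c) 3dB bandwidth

Step 1 — Resonance condition Im(Z)=0 gives ω₀ = 1/√(LC).
Step 2 — ω₀ = 1/√(0.000525·1e-05) = 1.38e+04 rad/s.
Step 3 — f₀ = ω₀/(2π) = 2197 Hz.
Step 4 — Series Q: Q = ω₀L/R = 1.38e+04·0.000525/39 = 0.1858.
Step 5 — 3dB bandwidth: Δω = ω₀/Q = 7.429e+04 rad/s; BW = Δω/(2π) = 1.182e+04 Hz.

(a) f₀ = 2197 Hz  (b) Q = 0.1858  (c) BW = 1.182e+04 Hz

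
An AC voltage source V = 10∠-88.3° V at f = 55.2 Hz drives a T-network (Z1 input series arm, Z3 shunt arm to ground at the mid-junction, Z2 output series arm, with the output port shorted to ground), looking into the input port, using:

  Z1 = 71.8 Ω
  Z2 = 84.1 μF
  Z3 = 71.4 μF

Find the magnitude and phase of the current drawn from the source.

Step 1 — Angular frequency: ω = 2π·f = 2π·55.2 = 346.8 rad/s.
Step 2 — Component impedances:
  Z1: Z = R = 71.8 Ω
  Z2: Z = 1/(jωC) = -j/(ω·C) = 0 - j34.28 Ω
  Z3: Z = 1/(jωC) = -j/(ω·C) = 0 - j40.38 Ω
Step 3 — With the output port shorted to ground, the output series arm Z2 runs from the junction to ground; the shunt arm Z3 also runs from the junction to ground. They appear in parallel: Z3 || Z2 = 0 - j18.54 Ω.
Step 4 — Series with input arm Z1: Z_in = Z1 + (Z3 || Z2) = 71.8 - j18.54 Ω = 74.16∠-14.5° Ω.
Step 5 — Source phasor: V = 10∠-88.3° V = 0.2967 - j9.996 V.
Step 6 — Ohm's law: I = V / Z_total = (0.2967 - j9.996) / (71.8 - j18.54) = 0.03758 - j0.1295 A.
Step 7 — Convert to polar: |I| = 0.1349 A, ∠I = -73.8°.

I = 0.1349∠-73.8° A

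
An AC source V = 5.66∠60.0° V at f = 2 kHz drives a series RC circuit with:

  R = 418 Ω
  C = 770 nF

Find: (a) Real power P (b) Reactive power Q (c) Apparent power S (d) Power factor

Step 1 — Angular frequency: ω = 2π·f = 2π·2000 = 1.257e+04 rad/s.
Step 2 — Component impedances:
  R: Z = R = 418 Ω
  C: Z = 1/(jωC) = -j/(ω·C) = 0 - j103.3 Ω
Step 3 — Series combination: Z_total = R + C = 418 - j103.3 Ω = 430.6∠-13.9° Ω.
Step 4 — Source phasor: V = 5.66∠60.0° V = 2.83 + j4.902 V.
Step 5 — Current: I = V / Z = 0.003648 + j0.01263 A = 0.01314∠73.9° A.
Step 6 — Complex power: S = V·I* = 0.07223 - j0.01786 VA.
Step 7 — Real power: P = Re(S) = 0.07223 W.
Step 8 — Reactive power: Q = Im(S) = -0.01786 VAR.
Step 9 — Apparent power: |S| = 0.0744 VA.
Step 10 — Power factor: PF = P/|S| = 0.9708 (leading).

(a) P = 0.07223 W  (b) Q = -0.01786 VAR  (c) S = 0.0744 VA  (d) PF = 0.9708 (leading)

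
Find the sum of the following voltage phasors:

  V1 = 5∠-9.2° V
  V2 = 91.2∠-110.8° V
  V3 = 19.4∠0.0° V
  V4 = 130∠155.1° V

Step 1 — Convert each phasor to rectangular form:
  V1 = 5·(cos(-9.2°) + j·sin(-9.2°)) = 4.936 - j0.7994 V
  V2 = 91.2·(cos(-110.8°) + j·sin(-110.8°)) = -32.39 - j85.26 V
  V3 = 19.4·(cos(0.0°) + j·sin(0.0°)) = 19.4 V
  V4 = 130·(cos(155.1°) + j·sin(155.1°)) = -117.9 + j54.73 V
Step 2 — Sum components: V_total = -126 - j31.32 V.
Step 3 — Convert to polar: |V_total| = 129.8 V, ∠V_total = -166.0°.

V_total = 129.8∠-166.0° V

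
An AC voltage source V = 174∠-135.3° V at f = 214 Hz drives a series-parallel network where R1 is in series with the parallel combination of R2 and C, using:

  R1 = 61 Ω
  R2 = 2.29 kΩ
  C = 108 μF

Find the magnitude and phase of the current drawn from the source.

Step 1 — Angular frequency: ω = 2π·f = 2π·214 = 1345 rad/s.
Step 2 — Component impedances:
  R1: Z = R = 61 Ω
  R2: Z = R = 2290 Ω
  C: Z = 1/(jωC) = -j/(ω·C) = 0 - j6.886 Ω
Step 3 — Parallel branch: R2 || C = 1/(1/R2 + 1/C) = 0.02071 - j6.886 Ω.
Step 4 — Series with R1: Z_total = R1 + (R2 || C) = 61.02 - j6.886 Ω = 61.41∠-6.4° Ω.
Step 5 — Source phasor: V = 174∠-135.3° V = -123.7 - j122.4 V.
Step 6 — Ohm's law: I = V / Z_total = (-123.7 - j122.4) / (61.02 - j6.886) = -1.778 - j2.206 A.
Step 7 — Convert to polar: |I| = 2.834 A, ∠I = -128.9°.

I = 2.834∠-128.9° A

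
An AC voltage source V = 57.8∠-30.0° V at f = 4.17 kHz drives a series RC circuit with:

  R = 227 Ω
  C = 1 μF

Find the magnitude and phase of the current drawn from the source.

Step 1 — Angular frequency: ω = 2π·f = 2π·4170 = 2.62e+04 rad/s.
Step 2 — Component impedances:
  R: Z = R = 227 Ω
  C: Z = 1/(jωC) = -j/(ω·C) = 0 - j38.17 Ω
Step 3 — Series combination: Z_total = R + C = 227 - j38.17 Ω = 230.2∠-9.5° Ω.
Step 4 — Source phasor: V = 57.8∠-30.0° V = 50.06 - j28.9 V.
Step 5 — Ohm's law: I = V / Z_total = (50.06 - j28.9) / (227 - j38.17) = 0.2353 - j0.08776 A.
Step 6 — Convert to polar: |I| = 0.2511 A, ∠I = -20.5°.

I = 0.2511∠-20.5° A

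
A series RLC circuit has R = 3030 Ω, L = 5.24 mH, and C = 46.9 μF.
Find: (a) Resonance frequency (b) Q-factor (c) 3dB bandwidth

Step 1 — Resonance: ω₀ = 1/√(LC) = 1/√(0.00524·4.69e-05) = 2017 rad/s.
Step 2 — f₀ = ω₀/(2π) = 321 Hz.
Step 3 — Series Q: Q = ω₀L/R = 2017·0.00524/3030 = 0.003488.
Step 4 — Bandwidth: Δω = ω₀/Q = 5.782e+05 rad/s; BW = Δω/(2π) = 9.203e+04 Hz.

(a) f₀ = 321 Hz  (b) Q = 0.003488  (c) BW = 9.203e+04 Hz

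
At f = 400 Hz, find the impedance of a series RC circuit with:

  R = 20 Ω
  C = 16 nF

Step 1 — Angular frequency: ω = 2π·f = 2π·400 = 2513 rad/s.
Step 2 — Component impedances:
  R: Z = R = 20 Ω
  C: Z = 1/(jωC) = -j/(ω·C) = 0 - j2.487e+04 Ω
Step 3 — Series combination: Z_total = R + C = 20 - j2.487e+04 Ω = 2.487e+04∠-90.0° Ω.

Z = 20 - j2.487e+04 Ω = 2.487e+04∠-90.0° Ω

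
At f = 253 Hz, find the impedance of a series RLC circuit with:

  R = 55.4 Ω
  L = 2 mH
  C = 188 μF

Step 1 — Angular frequency: ω = 2π·f = 2π·253 = 1590 rad/s.
Step 2 — Component impedances:
  R: Z = R = 55.4 Ω
  L: Z = jωL = j·1590·0.002 = 0 + j3.179 Ω
  C: Z = 1/(jωC) = -j/(ω·C) = 0 - j3.346 Ω
Step 3 — Series combination: Z_total = R + L + C = 55.4 - j0.1668 Ω = 55.4∠-0.2° Ω.

Z = 55.4 - j0.1668 Ω = 55.4∠-0.2° Ω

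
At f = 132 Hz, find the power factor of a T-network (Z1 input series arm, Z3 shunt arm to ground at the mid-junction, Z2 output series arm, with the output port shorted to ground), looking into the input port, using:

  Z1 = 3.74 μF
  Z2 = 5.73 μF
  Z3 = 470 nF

Step 1 — Angular frequency: ω = 2π·f = 2π·132 = 829.4 rad/s.
Step 2 — Component impedances:
  Z1: Z = 1/(jωC) = -j/(ω·C) = 0 - j322.4 Ω
  Z2: Z = 1/(jωC) = -j/(ω·C) = 0 - j210.4 Ω
  Z3: Z = 1/(jωC) = -j/(ω·C) = 0 - j2565 Ω
Step 3 — With the output port shorted to ground, the output series arm Z2 runs from the junction to ground; the shunt arm Z3 also runs from the junction to ground. They appear in parallel: Z3 || Z2 = 0 - j194.5 Ω.
Step 4 — Series with input arm Z1: Z_in = Z1 + (Z3 || Z2) = 0 - j516.9 Ω = 516.9∠-90.0° Ω.
Step 5 — Power factor: PF = cos(φ) = Re(Z)/|Z| = 0/516.9 = 0.
Step 6 — Type: Im(Z) = -516.9 ⇒ leading (phase φ = -90.0°).

PF = 0 (leading, φ = -90.0°)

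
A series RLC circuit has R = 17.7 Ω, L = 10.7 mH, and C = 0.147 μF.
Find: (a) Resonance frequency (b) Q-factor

Step 1 — Resonance condition Im(Z)=0 gives ω₀ = 1/√(LC).
Step 2 — ω₀ = 1/√(0.0107·1.47e-07) = 2.521e+04 rad/s.
Step 3 — f₀ = ω₀/(2π) = 4013 Hz.
Step 4 — Series Q: Q = ω₀L/R = 2.521e+04·0.0107/17.7 = 15.24.

(a) f₀ = 4013 Hz  (b) Q = 15.24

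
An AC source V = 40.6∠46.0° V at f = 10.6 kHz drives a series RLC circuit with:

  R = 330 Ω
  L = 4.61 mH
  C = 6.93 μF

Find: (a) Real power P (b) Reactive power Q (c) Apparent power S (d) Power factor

Step 1 — Angular frequency: ω = 2π·f = 2π·1.06e+04 = 6.66e+04 rad/s.
Step 2 — Component impedances:
  R: Z = R = 330 Ω
  L: Z = jωL = j·6.66e+04·0.00461 = 0 + j307 Ω
  C: Z = 1/(jωC) = -j/(ω·C) = 0 - j2.167 Ω
Step 3 — Series combination: Z_total = R + L + C = 330 + j304.9 Ω = 449.3∠42.7° Ω.
Step 4 — Source phasor: V = 40.6∠46.0° V = 28.2 + j29.21 V.
Step 5 — Current: I = V / Z = 0.09022 + j0.00515 A = 0.09037∠3.3° A.
Step 6 — Complex power: S = V·I* = 2.695 + j2.49 VA.
Step 7 — Real power: P = Re(S) = 2.695 W.
Step 8 — Reactive power: Q = Im(S) = 2.49 VAR.
Step 9 — Apparent power: |S| = 3.669 VA.
Step 10 — Power factor: PF = P/|S| = 0.7345 (lagging).

(a) P = 2.695 W  (b) Q = 2.49 VAR  (c) S = 3.669 VA  (d) PF = 0.7345 (lagging)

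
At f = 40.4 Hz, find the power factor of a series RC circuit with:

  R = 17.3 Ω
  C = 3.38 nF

Step 1 — Angular frequency: ω = 2π·f = 2π·40.4 = 253.8 rad/s.
Step 2 — Component impedances:
  R: Z = R = 17.3 Ω
  C: Z = 1/(jωC) = -j/(ω·C) = 0 - j1.166e+06 Ω
Step 3 — Series combination: Z_total = R + C = 17.3 - j1.166e+06 Ω = 1.166e+06∠-90.0° Ω.
Step 4 — Power factor: PF = cos(φ) = Re(Z)/|Z| = 17.3/1.166e+06 = 1.484e-05.
Step 5 — Type: Im(Z) = -1.166e+06 ⇒ leading (phase φ = -90.0°).

PF = 1.484e-05 (leading, φ = -90.0°)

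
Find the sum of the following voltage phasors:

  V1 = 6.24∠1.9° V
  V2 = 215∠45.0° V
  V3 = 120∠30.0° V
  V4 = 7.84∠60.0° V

Step 1 — Convert each phasor to rectangular form:
  V1 = 6.24·(cos(1.9°) + j·sin(1.9°)) = 6.237 + j0.2069 V
  V2 = 215·(cos(45.0°) + j·sin(45.0°)) = 152 + j152 V
  V3 = 120·(cos(30.0°) + j·sin(30.0°)) = 103.9 + j60 V
  V4 = 7.84·(cos(60.0°) + j·sin(60.0°)) = 3.92 + j6.79 V
Step 2 — Sum components: V_total = 266.1 + j219 V.
Step 3 — Convert to polar: |V_total| = 344.7 V, ∠V_total = 39.5°.

V_total = 344.7∠39.5° V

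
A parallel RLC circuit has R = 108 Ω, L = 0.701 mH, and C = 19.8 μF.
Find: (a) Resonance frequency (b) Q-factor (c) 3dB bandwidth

Step 1 — Resonance: ω₀ = 1/√(LC) = 1/√(0.000701·1.98e-05) = 8488 rad/s.
Step 2 — f₀ = ω₀/(2π) = 1351 Hz.
Step 3 — Parallel Q: Q = R/(ω₀L) = 108/(8488·0.000701) = 18.15.
Step 4 — Bandwidth: Δω = ω₀/Q = 467.6 rad/s; BW = Δω/(2π) = 74.43 Hz.

(a) f₀ = 1351 Hz  (b) Q = 18.15  (c) BW = 74.43 Hz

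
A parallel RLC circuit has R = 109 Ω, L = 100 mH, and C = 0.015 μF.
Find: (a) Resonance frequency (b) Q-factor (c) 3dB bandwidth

Step 1 — Resonance: ω₀ = 1/√(LC) = 1/√(0.1·1.5e-08) = 2.582e+04 rad/s.
Step 2 — f₀ = ω₀/(2π) = 4109 Hz.
Step 3 — Parallel Q: Q = R/(ω₀L) = 109/(2.582e+04·0.1) = 0.04222.
Step 4 — Bandwidth: Δω = ω₀/Q = 6.116e+05 rad/s; BW = Δω/(2π) = 9.734e+04 Hz.

(a) f₀ = 4109 Hz  (b) Q = 0.04222  (c) BW = 9.734e+04 Hz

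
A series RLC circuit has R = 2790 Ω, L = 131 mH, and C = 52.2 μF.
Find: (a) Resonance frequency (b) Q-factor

Step 1 — Resonance condition Im(Z)=0 gives ω₀ = 1/√(LC).
Step 2 — ω₀ = 1/√(0.131·5.22e-05) = 382.4 rad/s.
Step 3 — f₀ = ω₀/(2π) = 60.86 Hz.
Step 4 — Series Q: Q = ω₀L/R = 382.4·0.131/2790 = 0.01796.

(a) f₀ = 60.86 Hz  (b) Q = 0.01796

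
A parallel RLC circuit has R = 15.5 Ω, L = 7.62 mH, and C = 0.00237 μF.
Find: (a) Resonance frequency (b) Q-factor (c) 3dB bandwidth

Step 1 — Resonance: ω₀ = 1/√(LC) = 1/√(0.00762·2.37e-09) = 2.353e+05 rad/s.
Step 2 — f₀ = ω₀/(2π) = 3.745e+04 Hz.
Step 3 — Parallel Q: Q = R/(ω₀L) = 15.5/(2.353e+05·0.00762) = 0.008644.
Step 4 — Bandwidth: Δω = ω₀/Q = 2.722e+07 rad/s; BW = Δω/(2π) = 4.333e+06 Hz.

(a) f₀ = 3.745e+04 Hz  (b) Q = 0.008644  (c) BW = 4.333e+06 Hz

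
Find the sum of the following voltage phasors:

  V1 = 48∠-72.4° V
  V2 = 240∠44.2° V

Step 1 — Convert each phasor to rectangular form:
  V1 = 48·(cos(-72.4°) + j·sin(-72.4°)) = 14.51 - j45.75 V
  V2 = 240·(cos(44.2°) + j·sin(44.2°)) = 172.1 + j167.3 V
Step 2 — Sum components: V_total = 186.6 + j121.6 V.
Step 3 — Convert to polar: |V_total| = 222.7 V, ∠V_total = 33.1°.

V_total = 222.7∠33.1° V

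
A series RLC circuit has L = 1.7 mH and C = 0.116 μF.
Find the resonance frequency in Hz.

Step 1 — Resonance condition Im(Z)=0 gives ω₀ = 1/√(LC).
Step 2 — ω₀ = 1/√(0.0017·1.16e-07) = 7.121e+04 rad/s.
Step 3 — f₀ = ω₀/(2π) = 1.133e+04 Hz.

f₀ = 1.133e+04 Hz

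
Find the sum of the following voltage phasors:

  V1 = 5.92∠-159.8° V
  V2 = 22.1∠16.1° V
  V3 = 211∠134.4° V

Step 1 — Convert each phasor to rectangular form:
  V1 = 5.92·(cos(-159.8°) + j·sin(-159.8°)) = -5.556 - j2.044 V
  V2 = 22.1·(cos(16.1°) + j·sin(16.1°)) = 21.23 + j6.129 V
  V3 = 211·(cos(134.4°) + j·sin(134.4°)) = -147.6 + j150.8 V
Step 2 — Sum components: V_total = -132 + j154.8 V.
Step 3 — Convert to polar: |V_total| = 203.4 V, ∠V_total = 130.4°.

V_total = 203.4∠130.4° V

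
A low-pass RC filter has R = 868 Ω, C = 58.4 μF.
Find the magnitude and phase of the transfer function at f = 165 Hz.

Step 1 — Angular frequency: ω = 2π·165 = 1037 rad/s.
Step 2 — Transfer function: H(jω) = 1/(1 + jωRC).
Step 3 — Denominator: 1 + jωRC = 1 + j·1037·868·5.84e-05 = 1 + j52.55.
Step 4 — H = 0.000362 - j0.01902.
Step 5 — Magnitude: |H| = 0.01903 (-34.4 dB); phase: φ = -88.9°.

|H| = 0.01903 (-34.4 dB), φ = -88.9°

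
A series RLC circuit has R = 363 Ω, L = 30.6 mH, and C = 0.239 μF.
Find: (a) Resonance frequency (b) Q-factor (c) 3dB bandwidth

Step 1 — Resonance condition Im(Z)=0 gives ω₀ = 1/√(LC).
Step 2 — ω₀ = 1/√(0.0306·2.39e-07) = 1.169e+04 rad/s.
Step 3 — f₀ = ω₀/(2π) = 1861 Hz.
Step 4 — Series Q: Q = ω₀L/R = 1.169e+04·0.0306/363 = 0.9857.
Step 5 — 3dB bandwidth: Δω = ω₀/Q = 1.186e+04 rad/s; BW = Δω/(2π) = 1888 Hz.

(a) f₀ = 1861 Hz  (b) Q = 0.9857  (c) BW = 1888 Hz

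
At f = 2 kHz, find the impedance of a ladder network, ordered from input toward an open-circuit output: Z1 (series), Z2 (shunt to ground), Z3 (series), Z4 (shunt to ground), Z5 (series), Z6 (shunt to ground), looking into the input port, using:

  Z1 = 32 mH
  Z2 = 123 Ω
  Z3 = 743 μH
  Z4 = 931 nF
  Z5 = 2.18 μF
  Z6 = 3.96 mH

Step 1 — Angular frequency: ω = 2π·f = 2π·2000 = 1.257e+04 rad/s.
Step 2 — Component impedances:
  Z1: Z = jωL = j·1.257e+04·0.032 = 0 + j402.1 Ω
  Z2: Z = R = 123 Ω
  Z3: Z = jωL = j·1.257e+04·0.000743 = 0 + j9.337 Ω
  Z4: Z = 1/(jωC) = -j/(ω·C) = 0 - j85.48 Ω
  Z5: Z = 1/(jωC) = -j/(ω·C) = 0 - j36.5 Ω
  Z6: Z = jωL = j·1.257e+04·0.00396 = 0 + j49.76 Ω
Step 3 — Ladder network (open output): work backward from the far end, alternating series and parallel combinations. Z_in = 4.891 + j426.2 Ω = 426.2∠89.3° Ω.

Z = 4.891 + j426.2 Ω = 426.2∠89.3° Ω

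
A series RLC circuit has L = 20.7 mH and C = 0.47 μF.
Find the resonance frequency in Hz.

Step 1 — Resonance condition Im(Z)=0 gives ω₀ = 1/√(LC).
Step 2 — ω₀ = 1/√(0.0207·4.7e-07) = 1.014e+04 rad/s.
Step 3 — f₀ = ω₀/(2π) = 1614 Hz.

f₀ = 1614 Hz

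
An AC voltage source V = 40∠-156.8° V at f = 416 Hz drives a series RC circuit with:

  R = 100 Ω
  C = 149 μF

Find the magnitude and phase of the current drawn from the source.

Step 1 — Angular frequency: ω = 2π·f = 2π·416 = 2614 rad/s.
Step 2 — Component impedances:
  R: Z = R = 100 Ω
  C: Z = 1/(jωC) = -j/(ω·C) = 0 - j2.568 Ω
Step 3 — Series combination: Z_total = R + C = 100 - j2.568 Ω = 100∠-1.5° Ω.
Step 4 — Source phasor: V = 40∠-156.8° V = -36.77 - j15.76 V.
Step 5 — Ohm's law: I = V / Z_total = (-36.77 - j15.76) / (100 - j2.568) = -0.3634 - j0.1669 A.
Step 6 — Convert to polar: |I| = 0.3999 A, ∠I = -155.3°.

I = 0.3999∠-155.3° A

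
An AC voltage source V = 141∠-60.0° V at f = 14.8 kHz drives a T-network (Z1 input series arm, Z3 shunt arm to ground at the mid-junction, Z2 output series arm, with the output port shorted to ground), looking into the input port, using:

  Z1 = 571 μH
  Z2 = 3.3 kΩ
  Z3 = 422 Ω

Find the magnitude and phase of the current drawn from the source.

Step 1 — Angular frequency: ω = 2π·f = 2π·1.48e+04 = 9.299e+04 rad/s.
Step 2 — Component impedances:
  Z1: Z = jωL = j·9.299e+04·0.000571 = 0 + j53.1 Ω
  Z2: Z = R = 3300 Ω
  Z3: Z = R = 422 Ω
Step 3 — With the output port shorted to ground, the output series arm Z2 runs from the junction to ground; the shunt arm Z3 also runs from the junction to ground. They appear in parallel: Z3 || Z2 = 374.2 Ω.
Step 4 — Series with input arm Z1: Z_in = Z1 + (Z3 || Z2) = 374.2 + j53.1 Ω = 377.9∠8.1° Ω.
Step 5 — Source phasor: V = 141∠-60.0° V = 70.5 - j122.1 V.
Step 6 — Ohm's law: I = V / Z_total = (70.5 - j122.1) / (374.2 + j53.1) = 0.1393 - j0.3461 A.
Step 7 — Convert to polar: |I| = 0.3731 A, ∠I = -68.1°.

I = 0.3731∠-68.1° A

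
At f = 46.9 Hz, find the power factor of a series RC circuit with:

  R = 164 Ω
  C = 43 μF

Step 1 — Angular frequency: ω = 2π·f = 2π·46.9 = 294.7 rad/s.
Step 2 — Component impedances:
  R: Z = R = 164 Ω
  C: Z = 1/(jωC) = -j/(ω·C) = 0 - j78.92 Ω
Step 3 — Series combination: Z_total = R + C = 164 - j78.92 Ω = 182∠-25.7° Ω.
Step 4 — Power factor: PF = cos(φ) = Re(Z)/|Z| = 164/182 = 0.9011.
Step 5 — Type: Im(Z) = -78.92 ⇒ leading (phase φ = -25.7°).

PF = 0.9011 (leading, φ = -25.7°)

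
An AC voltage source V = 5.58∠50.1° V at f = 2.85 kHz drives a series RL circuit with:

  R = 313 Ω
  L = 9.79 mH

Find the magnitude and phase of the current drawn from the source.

Step 1 — Angular frequency: ω = 2π·f = 2π·2850 = 1.791e+04 rad/s.
Step 2 — Component impedances:
  R: Z = R = 313 Ω
  L: Z = jωL = j·1.791e+04·0.00979 = 0 + j175.3 Ω
Step 3 — Series combination: Z_total = R + L = 313 + j175.3 Ω = 358.8∠29.3° Ω.
Step 4 — Source phasor: V = 5.58∠50.1° V = 3.579 + j4.281 V.
Step 5 — Ohm's law: I = V / Z_total = (3.579 + j4.281) / (313 + j175.3) = 0.01454 + j0.005535 A.
Step 6 — Convert to polar: |I| = 0.01555 A, ∠I = 20.8°.

I = 0.01555∠20.8° A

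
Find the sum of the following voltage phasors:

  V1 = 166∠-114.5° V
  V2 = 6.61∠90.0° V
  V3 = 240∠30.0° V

Step 1 — Convert each phasor to rectangular form:
  V1 = 166·(cos(-114.5°) + j·sin(-114.5°)) = -68.84 - j151.1 V
  V2 = 6.61·(cos(90.0°) + j·sin(90.0°)) = 0 + j6.61 V
  V3 = 240·(cos(30.0°) + j·sin(30.0°)) = 207.8 + j120 V
Step 2 — Sum components: V_total = 139 - j24.44 V.
Step 3 — Convert to polar: |V_total| = 141.1 V, ∠V_total = -10.0°.

V_total = 141.1∠-10.0° V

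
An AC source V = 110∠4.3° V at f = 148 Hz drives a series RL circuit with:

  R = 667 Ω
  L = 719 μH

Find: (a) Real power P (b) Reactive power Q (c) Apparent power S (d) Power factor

Step 1 — Angular frequency: ω = 2π·f = 2π·148 = 929.9 rad/s.
Step 2 — Component impedances:
  R: Z = R = 667 Ω
  L: Z = jωL = j·929.9·0.000719 = 0 + j0.6686 Ω
Step 3 — Series combination: Z_total = R + L = 667 + j0.6686 Ω = 667∠0.1° Ω.
Step 4 — Source phasor: V = 110∠4.3° V = 109.7 + j8.248 V.
Step 5 — Current: I = V / Z = 0.1645 + j0.0122 A = 0.1649∠4.2° A.
Step 6 — Complex power: S = V·I* = 18.14 + j0.01818 VA.
Step 7 — Real power: P = Re(S) = 18.14 W.
Step 8 — Reactive power: Q = Im(S) = 0.01818 VAR.
Step 9 — Apparent power: |S| = 18.14 VA.
Step 10 — Power factor: PF = P/|S| = 1 (lagging).

(a) P = 18.14 W  (b) Q = 0.01818 VAR  (c) S = 18.14 VA  (d) PF = 1 (lagging)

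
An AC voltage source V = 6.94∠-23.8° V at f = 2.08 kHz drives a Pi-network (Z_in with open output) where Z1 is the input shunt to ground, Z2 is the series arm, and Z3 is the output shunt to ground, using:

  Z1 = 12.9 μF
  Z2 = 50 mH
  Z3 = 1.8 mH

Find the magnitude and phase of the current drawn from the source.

Step 1 — Angular frequency: ω = 2π·f = 2π·2080 = 1.307e+04 rad/s.
Step 2 — Component impedances:
  Z1: Z = 1/(jωC) = -j/(ω·C) = 0 - j5.932 Ω
  Z2: Z = jωL = j·1.307e+04·0.05 = 0 + j653.5 Ω
  Z3: Z = jωL = j·1.307e+04·0.0018 = 0 + j23.52 Ω
Step 3 — With open output, the series arm Z2 and the output shunt Z3 appear in series to ground: Z2 + Z3 = 0 + j677 Ω.
Step 4 — Parallel with input shunt Z1: Z_in = Z1 || (Z2 + Z3) = 0 - j5.984 Ω = 5.984∠-90.0° Ω.
Step 5 — Source phasor: V = 6.94∠-23.8° V = 6.35 - j2.801 V.
Step 6 — Ohm's law: I = V / Z_total = (6.35 - j2.801) / (0 - j5.984) = 0.468 + j1.061 A.
Step 7 — Convert to polar: |I| = 1.16 A, ∠I = 66.2°.

I = 1.16∠66.2° A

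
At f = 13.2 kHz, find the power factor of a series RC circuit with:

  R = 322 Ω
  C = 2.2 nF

Step 1 — Angular frequency: ω = 2π·f = 2π·1.32e+04 = 8.294e+04 rad/s.
Step 2 — Component impedances:
  R: Z = R = 322 Ω
  C: Z = 1/(jωC) = -j/(ω·C) = 0 - j5481 Ω
Step 3 — Series combination: Z_total = R + C = 322 - j5481 Ω = 5490∠-86.6° Ω.
Step 4 — Power factor: PF = cos(φ) = Re(Z)/|Z| = 322/5490 = 0.05865.
Step 5 — Type: Im(Z) = -5481 ⇒ leading (phase φ = -86.6°).

PF = 0.05865 (leading, φ = -86.6°)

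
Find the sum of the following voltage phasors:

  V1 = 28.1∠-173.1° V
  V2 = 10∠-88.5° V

Step 1 — Convert each phasor to rectangular form:
  V1 = 28.1·(cos(-173.1°) + j·sin(-173.1°)) = -27.9 - j3.376 V
  V2 = 10·(cos(-88.5°) + j·sin(-88.5°)) = 0.2618 - j9.997 V
Step 2 — Sum components: V_total = -27.63 - j13.37 V.
Step 3 — Convert to polar: |V_total| = 30.7 V, ∠V_total = -154.2°.

V_total = 30.7∠-154.2° V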